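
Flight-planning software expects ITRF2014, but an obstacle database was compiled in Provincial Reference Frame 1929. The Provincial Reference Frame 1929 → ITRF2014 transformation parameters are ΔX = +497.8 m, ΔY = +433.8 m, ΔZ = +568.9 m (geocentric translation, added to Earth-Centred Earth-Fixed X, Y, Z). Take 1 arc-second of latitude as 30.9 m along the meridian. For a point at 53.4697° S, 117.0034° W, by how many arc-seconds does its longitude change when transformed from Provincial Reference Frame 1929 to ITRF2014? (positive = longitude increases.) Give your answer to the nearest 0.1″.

sin φ = -0.803542, cos φ = 0.595248, sin λ = -0.890980, cos λ = -0.454043.
East component: ΔE = −sin λ·ΔX + cos λ·ΔY = −(-0.890980)(497.8) + (-0.454043)(433.8) = 246.57 m.
1° of latitude spans 3600 × 30.90 = 111240 m; at latitude φ, 1° of longitude spans that × cos φ = 66215.4 m, so Δλ = 246.57 / 66215.4 × 3600 = 13.405″.

Δλ = 13.4″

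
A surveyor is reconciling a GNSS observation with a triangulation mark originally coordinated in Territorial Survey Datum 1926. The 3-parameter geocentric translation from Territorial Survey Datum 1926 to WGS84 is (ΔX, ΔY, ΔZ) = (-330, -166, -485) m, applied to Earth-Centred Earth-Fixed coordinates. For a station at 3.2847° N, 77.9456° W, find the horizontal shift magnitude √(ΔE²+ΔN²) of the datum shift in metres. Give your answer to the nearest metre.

At φ = 3.2847°, λ = -77.9456°: sin φ = 0.057297, cos φ = 0.998357, sin λ = -0.977950, cos λ = 0.208840.
ΔE = −sin λ·ΔX + cos λ·ΔY = −(-0.977950)·(-330) + (0.208840)·(-166) = -357.39 m.
ΔN = −sin φ cos λ·ΔX − sin φ sin λ·ΔY + cos φ·ΔZ = −(0.057297)(0.208840)(-330) − (0.057297)(-0.977950)(-166) + (0.998357)(-485) = -489.56 m.
Horizontal magnitude = √(ΔE² + ΔN²) = √((-357.39)² + (-489.56)²) = 606.13 m.

606 m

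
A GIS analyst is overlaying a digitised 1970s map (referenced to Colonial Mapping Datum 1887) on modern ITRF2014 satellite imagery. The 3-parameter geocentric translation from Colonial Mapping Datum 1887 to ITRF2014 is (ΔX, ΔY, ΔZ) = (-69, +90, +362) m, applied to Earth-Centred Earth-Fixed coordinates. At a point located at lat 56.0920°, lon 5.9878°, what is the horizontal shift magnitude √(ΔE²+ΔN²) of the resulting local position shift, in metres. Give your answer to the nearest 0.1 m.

The local east axis at (φ, λ) is (−sin λ, cos λ, 0), so ΔE = −sin(5.9878°)·(-69) + cos(5.9878°)·90 = 96.71 m.
The local north axis is (−sin φ cos λ, −sin φ sin λ, cos φ), giving ΔN = 56.953 − 7.792 + 201.946 = 251.11 m.
Horizontal magnitude = √(ΔE² + ΔN²) = √(96.71² + 251.11²) = 269.09 m.

269.1 m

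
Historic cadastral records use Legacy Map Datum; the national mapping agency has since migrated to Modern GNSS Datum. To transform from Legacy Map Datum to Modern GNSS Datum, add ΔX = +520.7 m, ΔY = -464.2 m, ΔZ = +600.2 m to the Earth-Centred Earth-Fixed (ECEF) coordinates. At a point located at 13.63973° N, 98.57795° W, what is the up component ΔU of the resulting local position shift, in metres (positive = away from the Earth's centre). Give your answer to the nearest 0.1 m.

ΔU = 512.1 m

The local up (radial) axis is (cos φ cos λ, cos φ sin λ, sin φ), giving ΔU = -75.475 + 446.062 + 141.537 = 512.12 m.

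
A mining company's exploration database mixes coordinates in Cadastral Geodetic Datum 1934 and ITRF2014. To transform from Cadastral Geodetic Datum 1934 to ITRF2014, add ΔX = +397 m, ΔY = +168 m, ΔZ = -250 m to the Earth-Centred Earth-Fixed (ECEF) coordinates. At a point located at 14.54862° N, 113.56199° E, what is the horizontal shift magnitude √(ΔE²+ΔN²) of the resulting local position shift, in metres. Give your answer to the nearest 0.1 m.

493.8 m

The local east axis at (φ, λ) is (−sin λ, cos λ, 0), so ΔE = −sin(113.56199°)·397 + cos(113.56199°)·168 = -431.06 m.
The local north axis is (−sin φ cos λ, −sin φ sin λ, cos φ), giving ΔN = 39.865 − 38.683 − 241.984 = -240.80 m.
Horizontal magnitude = √(ΔE² + ΔN²) = √((-431.06)² + (-240.80)²) = 493.76 m.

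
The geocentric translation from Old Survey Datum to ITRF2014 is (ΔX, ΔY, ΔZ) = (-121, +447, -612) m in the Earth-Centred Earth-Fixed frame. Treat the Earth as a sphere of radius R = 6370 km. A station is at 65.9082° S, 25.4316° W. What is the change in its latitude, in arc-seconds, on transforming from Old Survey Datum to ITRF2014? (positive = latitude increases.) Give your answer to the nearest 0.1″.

sin φ = -0.912893, cos φ = 0.408200, sin λ = -0.429433, cos λ = 0.903099.
North component: ΔN = −sin φ cos λ·ΔX − sin φ sin λ·ΔY + cos φ·ΔZ = −(-0.912893)(0.903099)(-121) − (-0.912893)(-0.429433)(447) + (0.408200)(-612) = -524.81 m.
1° of latitude spans πR/180 = 111177 m, so Δφ = -524.81 / 111177 × 3600 = -16.994″.

Δφ = -17.0″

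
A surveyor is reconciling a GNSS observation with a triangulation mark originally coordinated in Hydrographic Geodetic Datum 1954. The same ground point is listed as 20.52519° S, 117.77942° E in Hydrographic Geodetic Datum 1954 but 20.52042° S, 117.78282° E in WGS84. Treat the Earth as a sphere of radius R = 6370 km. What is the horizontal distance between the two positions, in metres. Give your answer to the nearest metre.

Δφ = -20.52042° − -20.52519° = +0.00477°; Δλ = 117.78282° − 117.77942° = +0.00340°.
1° along a meridian = πR/180 = 111177 m.
ΔN = Δφ × 111177 = 530.3 m; ΔE = Δλ × 111177 × cos(-20.52519°) = +0.00340 × 111177 × 0.936518 = 354.0 m.
Distance = √(ΔE² + ΔN²) = √(354.0² + 530.3²) = 637.6 m.

638 m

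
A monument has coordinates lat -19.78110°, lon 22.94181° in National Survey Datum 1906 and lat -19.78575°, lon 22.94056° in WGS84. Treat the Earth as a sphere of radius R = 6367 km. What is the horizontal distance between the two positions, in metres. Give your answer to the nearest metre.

Δφ = -19.78575° − -19.78110° = -0.00465°; Δλ = 22.94056° − 22.94181° = -0.00125°.
1° along a meridian = πR/180 = 111125 m.
ΔN = Δφ × 111125 = -516.7 m; ΔE = Δλ × 111125 × cos(-19.78110°) = -0.00125 × 111125 × 0.940992 = -130.7 m.
Distance = √(ΔE² + ΔN²) = √((-130.7)² + (-516.7)²) = 533.0 m.

533 m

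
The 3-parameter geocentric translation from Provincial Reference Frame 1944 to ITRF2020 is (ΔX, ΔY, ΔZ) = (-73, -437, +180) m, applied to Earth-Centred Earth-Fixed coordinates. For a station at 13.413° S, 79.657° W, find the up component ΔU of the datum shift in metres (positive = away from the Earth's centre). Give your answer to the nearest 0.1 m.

ΔU = 363.7 m

The local up (radial) axis is (cos φ cos λ, cos φ sin λ, sin φ), giving ΔU = -12.749 + 418.173 − 41.754 = 363.67 m.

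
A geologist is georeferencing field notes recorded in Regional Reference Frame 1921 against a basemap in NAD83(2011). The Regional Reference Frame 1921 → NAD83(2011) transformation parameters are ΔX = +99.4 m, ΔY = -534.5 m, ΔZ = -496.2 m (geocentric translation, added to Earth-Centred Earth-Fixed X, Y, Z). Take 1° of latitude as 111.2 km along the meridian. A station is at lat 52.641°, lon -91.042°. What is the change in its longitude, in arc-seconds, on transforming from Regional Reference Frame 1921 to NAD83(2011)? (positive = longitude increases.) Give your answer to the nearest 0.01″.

sin φ = 0.794849, cos φ = 0.606807, sin λ = -0.999835, cos λ = -0.018185.
East component: ΔE = −sin λ·ΔX + cos λ·ΔY = −(-0.999835)(99.4) + (-0.018185)(-534.5) = 109.10 m.
1° of latitude spans 111200 m; at latitude φ, 1° of longitude spans that × cos φ = 67477.0 m, so Δλ = 109.10 / 67477.0 × 3600 = 5.821″.

Δλ = 5.82″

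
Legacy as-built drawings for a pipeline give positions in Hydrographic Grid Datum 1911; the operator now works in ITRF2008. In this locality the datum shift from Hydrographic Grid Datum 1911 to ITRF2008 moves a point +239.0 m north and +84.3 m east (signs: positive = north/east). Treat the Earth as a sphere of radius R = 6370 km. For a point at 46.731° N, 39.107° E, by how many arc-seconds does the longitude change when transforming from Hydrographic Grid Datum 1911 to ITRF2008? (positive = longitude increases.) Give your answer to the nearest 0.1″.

Δλ = 4.0″

At latitude 46.731°, cos φ = 0.685424.
One radian of longitude at latitude φ spans R cos φ, so Δλ = ΔE / (R cos φ) = 84.3 / (6370000 × 0.685424) = 1.9308e-05 rad = 3.982″.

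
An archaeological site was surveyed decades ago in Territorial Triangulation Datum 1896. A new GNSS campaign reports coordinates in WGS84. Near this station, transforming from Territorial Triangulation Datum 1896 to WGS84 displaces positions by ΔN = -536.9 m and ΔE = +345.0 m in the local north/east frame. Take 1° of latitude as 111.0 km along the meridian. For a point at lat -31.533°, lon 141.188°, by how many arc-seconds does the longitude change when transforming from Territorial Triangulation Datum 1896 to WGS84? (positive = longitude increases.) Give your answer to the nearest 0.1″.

Δλ = 13.1″

At latitude -31.533°, cos φ = 0.852339.
1° of longitude at this latitude = 111.0 × cos φ = 94.61 km, so Δλ = 345.0 / 94609.6 = 0.0036466° = 13.128″.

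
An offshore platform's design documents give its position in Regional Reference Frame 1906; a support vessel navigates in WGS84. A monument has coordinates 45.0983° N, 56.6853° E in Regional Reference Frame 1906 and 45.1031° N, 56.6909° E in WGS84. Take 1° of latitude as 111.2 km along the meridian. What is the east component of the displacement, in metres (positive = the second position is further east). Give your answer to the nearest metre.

ΔE = 440 m

Δφ = 45.1031° − 45.0983° = +0.0048°; Δλ = 56.6909° − 56.6853° = +0.0056°.
ΔN = Δφ × 111200 = 533.8 m; ΔE = Δλ × 111200 × cos(45.0983°) = +0.0056 × 111200 × 0.705893 = 439.6 m.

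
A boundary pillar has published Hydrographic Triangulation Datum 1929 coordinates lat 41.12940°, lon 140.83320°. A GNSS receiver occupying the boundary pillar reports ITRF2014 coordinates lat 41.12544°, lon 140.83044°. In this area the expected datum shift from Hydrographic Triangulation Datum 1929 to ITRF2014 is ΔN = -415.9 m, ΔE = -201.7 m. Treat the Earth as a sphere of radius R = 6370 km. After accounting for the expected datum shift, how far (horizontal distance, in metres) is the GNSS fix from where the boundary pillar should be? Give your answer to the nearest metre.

Observed coordinate differences: Δφ = -0.00396°, Δλ = -0.00276°.
Converting to metres (1° lat = 111177 m, cos φ = 0.753226): observed ΔN = -440.3 m, observed ΔE = -231.1 m.
Subtracting the expected shift leaves a residual of -440.3 − (-415.9) = -24.4 m north and -231.1 − (-201.7) = -29.4 m east.
Residual distance = √((-24.4)² + (-29.4)²) = 38.2 m.

38 m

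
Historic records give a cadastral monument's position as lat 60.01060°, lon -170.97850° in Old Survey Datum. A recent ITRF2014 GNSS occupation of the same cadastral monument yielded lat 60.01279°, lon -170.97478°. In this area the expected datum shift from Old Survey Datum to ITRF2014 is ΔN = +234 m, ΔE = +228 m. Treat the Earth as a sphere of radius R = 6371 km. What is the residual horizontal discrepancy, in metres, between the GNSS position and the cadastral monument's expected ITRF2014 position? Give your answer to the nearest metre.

Observed coordinate differences: Δφ = +0.00219°, Δλ = +0.00372°.
Converting to metres (1° lat = 111195 m, cos φ = 0.499840): observed ΔN = 243.5 m, observed ΔE = 206.8 m.
Subtracting the expected shift leaves a residual of 243.5 − (234) = 9.5 m north and 206.8 − (228) = -21.2 m east.
Residual distance = √(9.5² + (-21.2)²) = 23.3 m.

23 m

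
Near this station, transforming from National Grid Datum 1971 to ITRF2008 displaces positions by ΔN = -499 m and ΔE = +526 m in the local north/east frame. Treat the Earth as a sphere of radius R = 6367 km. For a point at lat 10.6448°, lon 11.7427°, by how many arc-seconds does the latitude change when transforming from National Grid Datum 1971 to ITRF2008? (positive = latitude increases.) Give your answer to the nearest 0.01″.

Δφ = -16.17″

On a sphere of radius R, 1 rad of latitude = R, so Δφ = ΔN / R = -499.0 / 6367000 = -7.8373e-05 rad = -16.166″.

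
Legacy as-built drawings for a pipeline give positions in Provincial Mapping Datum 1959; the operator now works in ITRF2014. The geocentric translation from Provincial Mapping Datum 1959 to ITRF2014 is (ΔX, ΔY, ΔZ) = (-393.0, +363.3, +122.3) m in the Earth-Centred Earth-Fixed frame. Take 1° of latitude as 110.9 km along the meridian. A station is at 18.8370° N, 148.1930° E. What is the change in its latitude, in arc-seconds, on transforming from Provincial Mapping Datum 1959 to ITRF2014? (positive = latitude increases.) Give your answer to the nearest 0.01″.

sin φ = 0.322877, cos φ = 0.946441, sin λ = 0.527060, cos λ = -0.849828.
North component: ΔN = −sin φ cos λ·ΔX − sin φ sin λ·ΔY + cos φ·ΔZ = −(0.322877)(-0.849828)(-393.0) − (0.322877)(0.527060)(363.3) + (0.946441)(122.3) = -53.91 m.
1° of latitude spans 110900 m, so Δφ = -53.91 / 110900 × 3600 = -1.750″.

Δφ = -1.75″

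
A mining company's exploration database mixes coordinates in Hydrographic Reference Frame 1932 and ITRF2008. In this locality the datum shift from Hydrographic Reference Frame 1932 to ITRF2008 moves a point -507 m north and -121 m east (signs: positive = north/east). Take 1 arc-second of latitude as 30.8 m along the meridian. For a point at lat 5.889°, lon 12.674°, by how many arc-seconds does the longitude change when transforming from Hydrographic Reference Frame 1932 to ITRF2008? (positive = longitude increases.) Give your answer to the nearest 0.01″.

Δλ = -3.95″

At latitude 5.889°, cos φ = 0.994723.
1″ of longitude at this latitude = 30.80 × cos φ = 30.6375 m, so Δλ = -121.0 / 30.6375 = -3.949″.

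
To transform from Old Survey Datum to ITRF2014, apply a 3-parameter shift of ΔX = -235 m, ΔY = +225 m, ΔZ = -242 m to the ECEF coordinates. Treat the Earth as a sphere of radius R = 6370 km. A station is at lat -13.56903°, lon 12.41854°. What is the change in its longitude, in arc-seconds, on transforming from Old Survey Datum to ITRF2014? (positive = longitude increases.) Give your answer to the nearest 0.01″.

sin φ = -0.234617, cos φ = 0.972088, sin λ = 0.215051, cos λ = 0.976603.
East component: ΔE = −sin λ·ΔX + cos λ·ΔY = −(0.215051)(-235) + (0.976603)(225) = 270.27 m.
1° of latitude spans πR/180 = 111177 m; at latitude φ, 1° of longitude spans that × cos φ = 108074.3 m, so Δλ = 270.27 / 108074.3 × 3600 = 9.003″.

Δλ = 9.00″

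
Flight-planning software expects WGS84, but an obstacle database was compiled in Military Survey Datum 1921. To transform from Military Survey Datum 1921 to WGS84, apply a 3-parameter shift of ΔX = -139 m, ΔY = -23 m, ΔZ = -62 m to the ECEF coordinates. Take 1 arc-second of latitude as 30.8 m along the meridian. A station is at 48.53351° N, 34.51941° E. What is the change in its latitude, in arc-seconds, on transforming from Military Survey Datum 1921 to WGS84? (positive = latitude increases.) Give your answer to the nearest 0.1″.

sin φ = 0.749343, cos φ = 0.662182, sin λ = 0.566685, cos λ = 0.823934.
North component: ΔN = −sin φ cos λ·ΔX − sin φ sin λ·ΔY + cos φ·ΔZ = −(0.749343)(0.823934)(-139) − (0.749343)(0.566685)(-23) + (0.662182)(-62) = 54.53 m.
1° of latitude spans 3600 × 30.80 = 110880 m, so Δφ = 54.53 / 110880 × 3600 = 1.771″.

Δφ = 1.8″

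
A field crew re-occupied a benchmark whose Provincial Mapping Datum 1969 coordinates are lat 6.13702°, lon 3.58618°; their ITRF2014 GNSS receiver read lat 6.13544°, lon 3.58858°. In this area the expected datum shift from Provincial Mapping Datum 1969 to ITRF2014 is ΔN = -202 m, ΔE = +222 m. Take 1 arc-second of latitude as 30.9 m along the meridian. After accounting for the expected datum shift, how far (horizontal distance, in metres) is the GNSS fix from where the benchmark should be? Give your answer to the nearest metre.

51 m

Observed coordinate differences: Δφ = -0.00158°, Δλ = +0.00240°.
Converting to metres (1° lat = 111240 m, cos φ = 0.994269): observed ΔN = -175.8 m, observed ΔE = 265.4 m.
Subtracting the expected shift leaves a residual of -175.8 − (-202) = 26.2 m north and 265.4 − (222) = 43.4 m east.
Residual distance = √(26.2² + 43.4²) = 50.8 m.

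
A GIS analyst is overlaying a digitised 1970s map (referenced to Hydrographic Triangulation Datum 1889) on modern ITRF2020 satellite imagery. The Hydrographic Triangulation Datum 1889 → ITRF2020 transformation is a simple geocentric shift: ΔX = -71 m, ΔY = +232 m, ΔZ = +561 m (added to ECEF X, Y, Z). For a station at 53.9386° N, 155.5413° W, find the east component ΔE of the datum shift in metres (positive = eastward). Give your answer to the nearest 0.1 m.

At φ = 53.9386°, λ = -155.5413°: sin φ = 0.808387, cos φ = 0.588652, sin λ = -0.414037, cos λ = -0.910260.
ΔE = −sin λ·ΔX + cos λ·ΔY = −(-0.414037)·(-71) + (-0.910260)·(232) = -240.58 m.

ΔE = -240.6 m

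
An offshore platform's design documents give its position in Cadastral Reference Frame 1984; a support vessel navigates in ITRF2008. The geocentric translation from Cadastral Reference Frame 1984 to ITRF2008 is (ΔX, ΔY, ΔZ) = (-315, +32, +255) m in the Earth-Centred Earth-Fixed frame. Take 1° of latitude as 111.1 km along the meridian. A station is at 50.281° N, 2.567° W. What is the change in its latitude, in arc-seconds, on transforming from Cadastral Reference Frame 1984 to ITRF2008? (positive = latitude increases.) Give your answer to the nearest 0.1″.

sin φ = 0.769188, cos φ = 0.639023, sin λ = -0.044788, cos λ = 0.998997.
North component: ΔN = −sin φ cos λ·ΔX − sin φ sin λ·ΔY + cos φ·ΔZ = −(0.769188)(0.998997)(-315) − (0.769188)(-0.044788)(32) + (0.639023)(255) = 406.10 m.
1° of latitude spans 111100 m, so Δφ = 406.10 / 111100 × 3600 = 13.159″.

Δφ = 13.2″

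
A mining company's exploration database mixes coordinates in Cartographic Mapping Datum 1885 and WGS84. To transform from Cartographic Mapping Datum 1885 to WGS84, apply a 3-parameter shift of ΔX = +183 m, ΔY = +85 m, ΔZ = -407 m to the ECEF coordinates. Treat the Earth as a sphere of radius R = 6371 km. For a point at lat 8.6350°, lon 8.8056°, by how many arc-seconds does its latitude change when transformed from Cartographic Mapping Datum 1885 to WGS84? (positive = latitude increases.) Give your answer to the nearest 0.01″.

Δφ = -13.97″

sin φ = 0.150139, cos φ = 0.988665, sin λ = 0.153082, cos λ = 0.988213.
North component: ΔN = −sin φ cos λ·ΔX − sin φ sin λ·ΔY + cos φ·ΔZ = −(0.150139)(0.988213)(183) − (0.150139)(0.153082)(85) + (0.988665)(-407) = -431.49 m.
1° of latitude spans πR/180 = 111195 m, so Δφ = -431.49 / 111195 × 3600 = -13.970″.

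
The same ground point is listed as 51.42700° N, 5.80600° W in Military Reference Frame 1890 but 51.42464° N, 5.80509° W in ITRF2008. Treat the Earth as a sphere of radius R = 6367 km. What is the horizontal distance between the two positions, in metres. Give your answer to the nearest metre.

Δφ = 51.42464° − 51.42700° = -0.00236°; Δλ = -5.80509° − -5.80600° = +0.00091°.
1° along a meridian = πR/180 = 111125 m.
ΔN = Δφ × 111125 = -262.3 m; ΔE = Δλ × 111125 × cos(51.42700°) = +0.00091 × 111125 × 0.623511 = 63.1 m.
Distance = √(ΔE² + ΔN²) = √(63.1² + (-262.3)²) = 269.7 m.

270 m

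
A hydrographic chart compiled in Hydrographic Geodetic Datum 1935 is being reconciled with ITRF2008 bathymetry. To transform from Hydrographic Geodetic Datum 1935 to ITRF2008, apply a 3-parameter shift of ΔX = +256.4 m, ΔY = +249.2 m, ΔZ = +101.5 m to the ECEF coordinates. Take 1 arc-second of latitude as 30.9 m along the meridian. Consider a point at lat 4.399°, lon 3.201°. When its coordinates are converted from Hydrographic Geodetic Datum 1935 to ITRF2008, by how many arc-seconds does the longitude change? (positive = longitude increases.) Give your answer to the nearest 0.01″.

Δλ = 7.61″

sin φ = 0.076702, cos φ = 0.997054, sin λ = 0.055839, cos λ = 0.998440.
East component: ΔE = −sin λ·ΔX + cos λ·ΔY = −(0.055839)(256.4) + (0.998440)(249.2) = 234.49 m.
1° of latitude spans 3600 × 30.90 = 111240 m; at latitude φ, 1° of longitude spans that × cos φ = 110912.3 m, so Δλ = 234.49 / 110912.3 × 3600 = 7.611″.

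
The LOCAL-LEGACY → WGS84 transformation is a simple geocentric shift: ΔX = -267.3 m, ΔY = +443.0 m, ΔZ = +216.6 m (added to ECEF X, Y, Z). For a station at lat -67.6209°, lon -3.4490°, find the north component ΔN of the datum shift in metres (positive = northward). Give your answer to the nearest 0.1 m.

At φ = -67.6209°, λ = -3.4490°: sin φ = -0.924685, cos φ = 0.380733, sin λ = -0.060160, cos λ = 0.998189.
ΔN = −sin φ cos λ·ΔX − sin φ sin λ·ΔY + cos φ·ΔZ = −(-0.924685)(0.998189)(-267.3) − (-0.924685)(-0.060160)(443.0) + (0.380733)(216.6) = -188.90 m.

ΔN = -188.9 m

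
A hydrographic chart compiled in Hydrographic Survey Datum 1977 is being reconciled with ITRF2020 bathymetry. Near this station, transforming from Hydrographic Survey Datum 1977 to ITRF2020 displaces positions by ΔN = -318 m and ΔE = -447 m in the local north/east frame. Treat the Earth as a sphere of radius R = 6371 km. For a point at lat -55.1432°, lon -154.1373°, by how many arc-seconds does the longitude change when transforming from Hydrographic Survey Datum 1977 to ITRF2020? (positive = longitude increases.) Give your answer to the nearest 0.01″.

At latitude -55.1432°, cos φ = 0.571527.
One radian of longitude at latitude φ spans R cos φ, so Δλ = ΔE / (R cos φ) = -447.0 / (6371000 × 0.571527) = -1.2276e-04 rad = -25.321″.

Δλ = -25.32″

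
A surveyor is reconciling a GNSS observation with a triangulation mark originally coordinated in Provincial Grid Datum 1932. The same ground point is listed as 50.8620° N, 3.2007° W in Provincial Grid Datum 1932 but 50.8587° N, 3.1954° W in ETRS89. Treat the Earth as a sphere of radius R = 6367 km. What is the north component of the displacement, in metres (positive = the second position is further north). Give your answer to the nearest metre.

ΔN = -367 m

Δφ = 50.8587° − 50.8620° = -0.0033°; Δλ = -3.1954° − -3.2007° = +0.0053°.
1° along a meridian = πR/180 = 111125 m.
ΔN = Δφ × 111125 = -366.7 m; ΔE = Δλ × 111125 × cos(50.8620°) = +0.0053 × 111125 × 0.631190 = 371.7 m.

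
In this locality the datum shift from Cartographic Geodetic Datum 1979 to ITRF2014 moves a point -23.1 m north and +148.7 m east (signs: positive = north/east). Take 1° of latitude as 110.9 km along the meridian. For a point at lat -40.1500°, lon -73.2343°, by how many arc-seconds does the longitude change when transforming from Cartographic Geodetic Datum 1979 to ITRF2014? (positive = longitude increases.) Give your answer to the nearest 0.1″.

At latitude -40.1500°, cos φ = 0.764359.
1° of longitude at this latitude = 110.9 × cos φ = 84.77 km, so Δλ = 148.7 / 84767.4 = 0.0017542° = 6.315″.

Δλ = 6.3″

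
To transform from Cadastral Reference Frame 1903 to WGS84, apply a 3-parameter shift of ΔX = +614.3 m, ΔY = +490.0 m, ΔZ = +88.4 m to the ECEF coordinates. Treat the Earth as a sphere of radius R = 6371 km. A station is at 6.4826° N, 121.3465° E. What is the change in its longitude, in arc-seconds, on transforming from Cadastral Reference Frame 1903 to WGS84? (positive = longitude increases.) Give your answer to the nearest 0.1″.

Δλ = -25.4″

sin φ = 0.112901, cos φ = 0.993606, sin λ = 0.854037, cos λ = -0.520212.
East component: ΔE = −sin λ·ΔX + cos λ·ΔY = −(0.854037)(614.3) + (-0.520212)(490.0) = -779.54 m.
1° of latitude spans πR/180 = 111195 m; at latitude φ, 1° of longitude spans that × cos φ = 110484.0 m, so Δλ = -779.54 / 110484.0 × 3600 = -25.400″.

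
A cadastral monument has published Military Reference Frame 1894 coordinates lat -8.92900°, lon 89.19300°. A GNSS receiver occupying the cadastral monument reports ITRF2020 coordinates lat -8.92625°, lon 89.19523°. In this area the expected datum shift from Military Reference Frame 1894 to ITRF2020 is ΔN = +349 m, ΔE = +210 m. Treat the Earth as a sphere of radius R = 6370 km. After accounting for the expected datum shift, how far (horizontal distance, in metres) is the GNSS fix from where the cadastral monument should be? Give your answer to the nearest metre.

Observed coordinate differences: Δφ = +0.00275°, Δλ = +0.00223°.
Converting to metres (1° lat = 111177 m, cos φ = 0.987881): observed ΔN = 305.7 m, observed ΔE = 244.9 m.
Subtracting the expected shift leaves a residual of 305.7 − (349) = -43.3 m north and 244.9 − (210) = 34.9 m east.
Residual distance = √((-43.3)² + 34.9²) = 55.6 m.

56 m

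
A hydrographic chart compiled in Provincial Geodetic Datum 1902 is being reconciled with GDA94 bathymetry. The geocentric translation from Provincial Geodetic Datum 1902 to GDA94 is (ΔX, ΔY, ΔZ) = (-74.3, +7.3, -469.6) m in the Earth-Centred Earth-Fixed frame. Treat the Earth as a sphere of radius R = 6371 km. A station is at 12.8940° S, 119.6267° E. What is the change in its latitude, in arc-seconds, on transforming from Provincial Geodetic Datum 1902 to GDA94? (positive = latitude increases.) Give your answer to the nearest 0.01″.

Δφ = -14.51″

sin φ = -0.223148, cos φ = 0.974785, sin λ = 0.869265, cos λ = -0.494347.
North component: ΔN = −sin φ cos λ·ΔX − sin φ sin λ·ΔY + cos φ·ΔZ = −(-0.223148)(-0.494347)(-74.3) − (-0.223148)(0.869265)(7.3) + (0.974785)(-469.6) = -448.15 m.
1° of latitude spans πR/180 = 111195 m, so Δφ = -448.15 / 111195 × 3600 = -14.509″.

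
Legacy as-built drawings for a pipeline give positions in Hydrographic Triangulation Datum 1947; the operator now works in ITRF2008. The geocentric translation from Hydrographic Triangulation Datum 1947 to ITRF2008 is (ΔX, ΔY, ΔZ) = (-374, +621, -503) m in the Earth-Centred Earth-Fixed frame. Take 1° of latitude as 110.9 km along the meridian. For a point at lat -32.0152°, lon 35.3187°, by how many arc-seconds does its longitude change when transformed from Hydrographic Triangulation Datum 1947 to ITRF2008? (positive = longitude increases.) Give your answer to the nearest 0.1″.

sin φ = -0.530144, cos φ = 0.847907, sin λ = 0.578124, cos λ = 0.815949.
East component: ΔE = −sin λ·ΔX + cos λ·ΔY = −(0.578124)(-374) + (0.815949)(621) = 722.92 m.
1° of latitude spans 110900 m; at latitude φ, 1° of longitude spans that × cos φ = 94032.9 m, so Δλ = 722.92 / 94032.9 × 3600 = 27.677″.

Δλ = 27.7″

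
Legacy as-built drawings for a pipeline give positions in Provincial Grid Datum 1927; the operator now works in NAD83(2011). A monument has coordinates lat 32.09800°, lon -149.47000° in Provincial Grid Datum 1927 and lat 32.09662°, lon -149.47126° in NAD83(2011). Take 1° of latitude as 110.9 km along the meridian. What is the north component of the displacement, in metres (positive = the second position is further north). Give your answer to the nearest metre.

ΔN = -153 m

Δφ = 32.09662° − 32.09800° = -0.00138°; Δλ = -149.47126° − -149.47000° = -0.00126°.
ΔN = Δφ × 110900 = -153.0 m; ΔE = Δλ × 110900 × cos(32.09800°) = -0.00126 × 110900 × 0.847140 = -118.4 m.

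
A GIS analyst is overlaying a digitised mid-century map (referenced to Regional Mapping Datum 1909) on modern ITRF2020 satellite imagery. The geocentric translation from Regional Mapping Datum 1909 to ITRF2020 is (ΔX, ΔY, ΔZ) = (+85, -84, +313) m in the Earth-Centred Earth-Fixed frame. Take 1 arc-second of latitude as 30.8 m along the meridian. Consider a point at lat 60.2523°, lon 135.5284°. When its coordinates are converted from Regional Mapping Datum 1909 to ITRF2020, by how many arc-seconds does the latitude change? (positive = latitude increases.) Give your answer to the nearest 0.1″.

sin φ = 0.868219, cos φ = 0.496182, sin λ = 0.700556, cos λ = -0.713598.
North component: ΔN = −sin φ cos λ·ΔX − sin φ sin λ·ΔY + cos φ·ΔZ = −(0.868219)(-0.713598)(85) − (0.868219)(0.700556)(-84) + (0.496182)(313) = 259.06 m.
1° of latitude spans 3600 × 30.80 = 110880 m, so Δφ = 259.06 / 110880 × 3600 = 8.411″.

Δφ = 8.4″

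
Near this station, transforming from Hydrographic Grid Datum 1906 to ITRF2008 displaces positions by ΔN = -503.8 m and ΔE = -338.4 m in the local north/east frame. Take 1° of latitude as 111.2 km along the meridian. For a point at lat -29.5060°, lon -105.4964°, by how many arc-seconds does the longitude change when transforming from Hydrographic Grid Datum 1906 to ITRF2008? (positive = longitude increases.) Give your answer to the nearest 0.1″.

At latitude -29.5060°, cos φ = 0.870304.
1° of longitude at this latitude = 111.2 × cos φ = 96.78 km, so Δλ = -338.4 / 96777.8 = -0.0034967° = -12.588″.

Δλ = -12.6″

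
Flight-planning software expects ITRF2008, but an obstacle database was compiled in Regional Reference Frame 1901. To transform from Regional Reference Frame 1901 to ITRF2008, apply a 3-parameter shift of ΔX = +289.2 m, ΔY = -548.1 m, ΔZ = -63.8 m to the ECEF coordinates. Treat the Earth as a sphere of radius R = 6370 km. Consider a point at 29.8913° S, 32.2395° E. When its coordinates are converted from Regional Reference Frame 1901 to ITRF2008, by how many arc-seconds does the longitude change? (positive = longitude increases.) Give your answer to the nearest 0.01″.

Δλ = -23.08″

sin φ = -0.498356, cos φ = 0.866972, sin λ = 0.533460, cos λ = 0.845826.
East component: ΔE = −sin λ·ΔX + cos λ·ΔY = −(0.533460)(289.2) + (0.845826)(-548.1) = -617.87 m.
1° of latitude spans πR/180 = 111177 m; at latitude φ, 1° of longitude spans that × cos φ = 96387.8 m, so Δλ = -617.87 / 96387.8 × 3600 = -23.077″.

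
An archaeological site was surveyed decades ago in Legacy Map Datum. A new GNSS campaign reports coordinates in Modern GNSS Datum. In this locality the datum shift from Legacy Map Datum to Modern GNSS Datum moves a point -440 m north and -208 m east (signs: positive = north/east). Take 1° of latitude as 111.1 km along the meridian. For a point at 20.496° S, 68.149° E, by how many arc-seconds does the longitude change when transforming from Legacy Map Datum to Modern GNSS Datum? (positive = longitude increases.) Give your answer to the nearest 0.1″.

Δλ = -7.2″

At latitude -20.496°, cos φ = 0.936697.
1° of longitude at this latitude = 111.1 × cos φ = 104.07 km, so Δλ = -208.0 / 104067.0 = -0.0019987° = -7.195″.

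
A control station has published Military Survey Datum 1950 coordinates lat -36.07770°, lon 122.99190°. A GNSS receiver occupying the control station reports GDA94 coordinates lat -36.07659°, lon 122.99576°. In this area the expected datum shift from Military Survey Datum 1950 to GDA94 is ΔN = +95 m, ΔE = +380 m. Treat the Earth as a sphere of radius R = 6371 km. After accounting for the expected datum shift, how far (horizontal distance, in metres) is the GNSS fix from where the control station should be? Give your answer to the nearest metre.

44 m

Observed coordinate differences: Δφ = +0.00111°, Δλ = +0.00386°.
Converting to metres (1° lat = 111195 m, cos φ = 0.808219): observed ΔN = 123.4 m, observed ΔE = 346.9 m.
Subtracting the expected shift leaves a residual of 123.4 − (95) = 28.4 m north and 346.9 − (380) = -33.1 m east.
Residual distance = √(28.4² + (-33.1)²) = 43.6 m.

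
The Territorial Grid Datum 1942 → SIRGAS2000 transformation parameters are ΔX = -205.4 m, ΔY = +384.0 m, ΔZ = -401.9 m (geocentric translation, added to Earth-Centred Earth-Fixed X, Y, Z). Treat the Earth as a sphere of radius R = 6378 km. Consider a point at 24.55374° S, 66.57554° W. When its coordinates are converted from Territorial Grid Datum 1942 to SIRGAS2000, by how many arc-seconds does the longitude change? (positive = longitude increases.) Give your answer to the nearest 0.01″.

sin φ = -0.415547, cos φ = 0.909572, sin λ = -0.917585, cos λ = 0.397540.
East component: ΔE = −sin λ·ΔX + cos λ·ΔY = −(-0.917585)(-205.4) + (0.397540)(384.0) = -35.82 m.
1° of latitude spans πR/180 = 111317 m; at latitude φ, 1° of longitude spans that × cos φ = 101250.9 m, so Δλ = -35.82 / 101250.9 × 3600 = -1.273″.

Δλ = -1.27″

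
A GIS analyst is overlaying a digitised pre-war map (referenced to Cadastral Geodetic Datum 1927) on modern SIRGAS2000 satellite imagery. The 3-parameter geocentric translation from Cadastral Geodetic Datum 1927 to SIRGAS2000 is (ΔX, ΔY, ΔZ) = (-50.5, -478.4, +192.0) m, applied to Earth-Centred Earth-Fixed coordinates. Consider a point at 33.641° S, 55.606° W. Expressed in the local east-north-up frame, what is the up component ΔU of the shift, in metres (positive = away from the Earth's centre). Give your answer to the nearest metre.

At φ = -33.641°, λ = -55.606°: sin φ = -0.553987, cos φ = 0.832525, sin λ = -0.825173, cos λ = 0.564881.
ΔU = cos φ cos λ·ΔX + cos φ sin λ·ΔY + sin φ·ΔZ = (0.832525)(0.564881)(-50.5) + (0.832525)(-0.825173)(-478.4) + (-0.553987)(192.0) = 198.54 m.

ΔU = 199 m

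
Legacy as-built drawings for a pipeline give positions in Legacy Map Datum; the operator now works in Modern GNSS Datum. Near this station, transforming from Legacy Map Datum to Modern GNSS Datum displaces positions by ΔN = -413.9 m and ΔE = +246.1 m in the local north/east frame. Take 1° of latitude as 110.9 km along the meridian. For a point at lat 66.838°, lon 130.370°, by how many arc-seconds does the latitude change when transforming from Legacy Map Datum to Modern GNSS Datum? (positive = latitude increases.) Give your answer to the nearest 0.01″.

Δφ = -13.44″

1° of latitude = 110.9 km, so Δφ = -413.9 / 110900 = -0.0037322° = -13.436″.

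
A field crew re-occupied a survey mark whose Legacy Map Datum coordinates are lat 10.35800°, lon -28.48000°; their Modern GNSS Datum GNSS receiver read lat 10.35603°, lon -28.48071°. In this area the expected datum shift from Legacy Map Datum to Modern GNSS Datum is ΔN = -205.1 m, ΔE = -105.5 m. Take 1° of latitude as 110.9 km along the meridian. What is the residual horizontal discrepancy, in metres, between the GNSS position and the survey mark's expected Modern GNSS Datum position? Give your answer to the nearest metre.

31 m

Observed coordinate differences: Δφ = -0.00197°, Δλ = -0.00071°.
Converting to metres (1° lat = 110900 m, cos φ = 0.983704): observed ΔN = -218.5 m, observed ΔE = -77.5 m.
Subtracting the expected shift leaves a residual of -218.5 − (-205.1) = -13.4 m north and -77.5 − (-105.5) = 28.0 m east.
Residual distance = √((-13.4)² + 28.0²) = 31.1 m.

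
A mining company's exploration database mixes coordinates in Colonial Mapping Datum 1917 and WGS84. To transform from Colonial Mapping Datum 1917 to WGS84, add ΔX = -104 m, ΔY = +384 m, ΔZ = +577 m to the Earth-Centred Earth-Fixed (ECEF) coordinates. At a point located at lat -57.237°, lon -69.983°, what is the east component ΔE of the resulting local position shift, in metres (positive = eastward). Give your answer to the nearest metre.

At φ = -57.237°, λ = -69.983°: sin φ = -0.840916, cos φ = 0.541165, sin λ = -0.939591, cos λ = 0.342299.
ΔE = −sin λ·ΔX + cos λ·ΔY = −(-0.939591)·(-104) + (0.342299)·(384) = 33.73 m.

ΔE = 34 m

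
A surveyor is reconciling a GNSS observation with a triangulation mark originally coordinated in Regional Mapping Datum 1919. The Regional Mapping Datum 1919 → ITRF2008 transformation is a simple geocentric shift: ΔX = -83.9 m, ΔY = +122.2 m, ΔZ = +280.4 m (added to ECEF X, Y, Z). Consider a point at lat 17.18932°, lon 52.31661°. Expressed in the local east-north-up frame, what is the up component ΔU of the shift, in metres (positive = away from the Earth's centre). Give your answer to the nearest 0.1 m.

The local up (radial) axis is (cos φ cos λ, cos φ sin λ, sin φ), giving ΔU = -48.997 + 92.390 + 82.867 = 126.26 m.

ΔU = 126.3 m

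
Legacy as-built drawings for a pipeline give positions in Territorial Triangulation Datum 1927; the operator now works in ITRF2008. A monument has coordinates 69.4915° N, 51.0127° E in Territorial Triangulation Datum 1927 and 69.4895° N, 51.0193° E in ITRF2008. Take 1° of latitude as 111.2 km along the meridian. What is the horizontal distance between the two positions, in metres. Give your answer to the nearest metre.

340 m

Δφ = 69.4895° − 69.4915° = -0.0020°; Δλ = 51.0193° − 51.0127° = +0.0066°.
ΔN = Δφ × 111200 = -222.4 m; ΔE = Δλ × 111200 × cos(69.4915°) = +0.0066 × 111200 × 0.350346 = 257.1 m.
Distance = √(ΔE² + ΔN²) = √(257.1² + (-222.4)²) = 340.0 m.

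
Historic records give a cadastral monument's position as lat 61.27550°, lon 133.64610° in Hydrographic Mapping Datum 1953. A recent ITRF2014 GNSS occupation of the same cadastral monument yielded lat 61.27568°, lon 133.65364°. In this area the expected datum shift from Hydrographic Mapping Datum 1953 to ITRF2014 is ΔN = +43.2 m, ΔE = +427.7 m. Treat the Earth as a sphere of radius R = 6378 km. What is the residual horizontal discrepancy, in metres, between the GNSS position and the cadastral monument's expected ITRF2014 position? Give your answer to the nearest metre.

Observed coordinate differences: Δφ = +0.00018°, Δλ = +0.00754°.
Converting to metres (1° lat = 111317 m, cos φ = 0.480599): observed ΔN = 20.0 m, observed ΔE = 403.4 m.
Subtracting the expected shift leaves a residual of 20.0 − (43.2) = -23.2 m north and 403.4 − (427.7) = -24.3 m east.
Residual distance = √((-23.2)² + (-24.3)²) = 33.6 m.

34 m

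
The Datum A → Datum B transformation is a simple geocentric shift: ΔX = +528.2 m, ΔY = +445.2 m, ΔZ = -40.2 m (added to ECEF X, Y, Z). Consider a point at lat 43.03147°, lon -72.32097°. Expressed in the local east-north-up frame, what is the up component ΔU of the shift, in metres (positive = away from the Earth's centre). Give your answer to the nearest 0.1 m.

The local up (radial) axis is (cos φ cos λ, cos φ sin λ, sin φ), giving ΔU = 117.253 − 310.063 − 27.432 = -220.24 m.

ΔU = -220.2 m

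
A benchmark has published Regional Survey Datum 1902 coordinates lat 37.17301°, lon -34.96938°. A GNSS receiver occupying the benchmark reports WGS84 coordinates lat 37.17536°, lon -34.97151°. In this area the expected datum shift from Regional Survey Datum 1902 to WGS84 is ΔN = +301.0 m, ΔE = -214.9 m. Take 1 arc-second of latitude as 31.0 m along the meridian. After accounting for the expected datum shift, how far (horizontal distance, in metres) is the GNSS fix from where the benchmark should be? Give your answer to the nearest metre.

46 m

Observed coordinate differences: Δφ = +0.00235°, Δλ = -0.00213°.
Converting to metres (1° lat = 111600 m, cos φ = 0.796815): observed ΔN = 262.3 m, observed ΔE = -189.4 m.
Subtracting the expected shift leaves a residual of 262.3 − (301.0) = -38.7 m north and -189.4 − (-214.9) = 25.5 m east.
Residual distance = √((-38.7)² + 25.5²) = 46.4 m.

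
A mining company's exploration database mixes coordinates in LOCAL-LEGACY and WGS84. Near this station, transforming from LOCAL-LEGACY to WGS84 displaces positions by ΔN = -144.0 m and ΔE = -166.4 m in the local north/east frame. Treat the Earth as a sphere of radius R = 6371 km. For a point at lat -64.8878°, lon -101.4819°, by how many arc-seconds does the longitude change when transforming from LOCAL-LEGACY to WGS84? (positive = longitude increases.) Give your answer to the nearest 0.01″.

Δλ = -12.69″

At latitude -64.8878°, cos φ = 0.424392.
One radian of longitude at latitude φ spans R cos φ, so Δλ = ΔE / (R cos φ) = -166.4 / (6371000 × 0.424392) = -6.1543e-05 rad = -12.694″.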